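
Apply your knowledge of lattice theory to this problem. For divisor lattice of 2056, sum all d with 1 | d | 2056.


Interval [1,2056] in divisors of 2056: [1, 2, 4, 8, 257, 514, 1028, 2056]
Sum = 3870


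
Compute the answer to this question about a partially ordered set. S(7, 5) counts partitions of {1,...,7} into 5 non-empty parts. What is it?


S(n,k) = k*S(n-1,k) + S(n-1,k-1).
S(6,5) = 15, S(6,4) = 65
S(7,5) = 5*15 + 65 = 75 + 65
S(7,5) = 140


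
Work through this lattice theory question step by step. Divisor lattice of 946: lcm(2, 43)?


Join=lcm.
gcd(2,43)=1
lcm=86


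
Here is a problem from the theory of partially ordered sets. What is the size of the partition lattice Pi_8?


B(n) = number of set partitions of an n-element set.
B(n) satisfies the recurrence: B(n+1) = sum_k C(n,k)*B(k).
B(8) = 4140


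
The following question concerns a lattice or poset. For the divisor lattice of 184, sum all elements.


sigma(n) = sum of divisors.
Divisors of 184: [1, 2, 4, 8, 23, 46, 92, 184]
Sum = 360


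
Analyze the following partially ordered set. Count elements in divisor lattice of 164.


Divisors of 164: [1, 2, 4, 41, 82, 164]
Count: 6


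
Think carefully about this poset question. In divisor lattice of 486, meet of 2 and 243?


In a divisor lattice, meet = gcd (greatest common divisor).
By Euclidean algorithm or factoring: gcd(2,243) = 1


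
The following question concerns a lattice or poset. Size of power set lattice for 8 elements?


Power set = 2^n.
2^8 = 256


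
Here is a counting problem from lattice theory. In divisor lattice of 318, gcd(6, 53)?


Meet=gcd.
gcd(6,53)=1


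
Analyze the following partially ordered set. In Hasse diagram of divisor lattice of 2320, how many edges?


A cover relation a -< b holds when a < b with no c strictly between.
Cover relations:
  1 -< 2
  1 -< 5
  1 -< 29
  2 -< 4
  2 -< 10
  2 -< 58
  4 -< 8
  4 -< 20
  ...28 more
Total: 36


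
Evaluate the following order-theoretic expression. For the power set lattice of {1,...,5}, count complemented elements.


An element a is complemented if some b has a meet b = bottom, a join b = top.
every subset A has complement S\A, so all elements are complemented.
Complemented elements: {}, {1}, {2}, {3}, {4}, {5}, ... (26 more)
Count: 32


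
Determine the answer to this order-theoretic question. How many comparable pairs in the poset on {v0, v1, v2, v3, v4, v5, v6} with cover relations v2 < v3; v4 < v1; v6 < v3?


A comparable pair {a,b} has a < b or b < a in the order.
Count unordered pairs where one element is strictly below the other.
Examples: {v1,v4}, {v2,v3}, {v3,v6}
Total comparable pairs: 3


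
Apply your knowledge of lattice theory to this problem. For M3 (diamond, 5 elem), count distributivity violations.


Distributive law: a ^ (b v c) = (a ^ b) v (a ^ c).
Check all 5^3 = 125 ordered triples (a,b,c).
  e.g. a=a1, b=a2, c=a3: lhs=a1 != rhs=0
  e.g. a=a1, b=a3, c=a2: lhs=a1 != rhs=0
Total violating triples: 6


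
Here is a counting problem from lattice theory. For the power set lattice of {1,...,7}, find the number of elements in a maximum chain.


A chain is a totally ordered subset; we count the number of elements in a maximum chain.
Compute, for each element x, the size of the longest chain ending at x:
  {}: 1
  {1}: 2
  {2}: 2
  {3}: 2
  {4}: 2
  {5}: 2
  ...
A maximum chain: {} < {1} < {1,2} < {1,2,3} < {1,2,3,4} < {1,2,3,4,5} < {1,2,3,4,5,6} < {1,2,3,4,5,6,7}
Number of elements in the longest chain: 8


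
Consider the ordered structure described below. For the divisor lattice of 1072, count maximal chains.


A maximal chain goes from the minimum element to a maximal element via cover relations.
Counting all min-to-max paths in the cover graph.
Total maximal chains: 5


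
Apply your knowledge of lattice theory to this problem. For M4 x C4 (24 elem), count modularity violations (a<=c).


Modular law: if a <= c then a v (b ^ c) = (a v b) ^ c.
Check all triples (a,b,c) with a <= c among 24 elements.
This lattice is modular (diamonds M_m and their chain-products are modular).
Total violating triples: 0


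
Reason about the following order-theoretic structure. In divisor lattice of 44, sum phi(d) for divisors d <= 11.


Divisors of 44 up to 11: [1, 2, 4, 11]
phi values: [1, 1, 2, 10]
Sum = 14


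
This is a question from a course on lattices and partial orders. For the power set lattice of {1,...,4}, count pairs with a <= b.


The order relation is {(a,b) : a <= b}, reflexive so it includes (a,a).
Examples: ({},{}), ({},{1,2}), ({},{1,2,3}), ({},{1,2,3,4}), ({},{1,2,4}), ...
Total ordered pairs: 81


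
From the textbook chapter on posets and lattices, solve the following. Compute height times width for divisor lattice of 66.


Height = length of longest chain minus 1; width = size of largest antichain.
A maximum chain: 1 | 11 | 33 | 66  (height 3).
A maximum antichain: {2, 3, 11}  (width 3).
Product = 3 * 3 = 9


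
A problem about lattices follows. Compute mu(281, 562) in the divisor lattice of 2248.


In a divisor lattice, mu(a,b) = mu(b/a) where mu is the classical Mobius function.
b/a = 562/281 = 2
Prime factorization of 2: primes [2]
2 is squarefree with 1 prime factor(s), so mu(2) = (-1)^1 = -1


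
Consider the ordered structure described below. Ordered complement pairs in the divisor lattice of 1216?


Complement pair (a,b): a meet b = bottom, a join b = top.
Here: gcd(a,b)=1 and lcm(a,b)=1216, i.e. a*b=1216 with a,b coprime.
Pairs found: (1,1216), (19,64), (64,19), (1216,1)
Total ordered pairs: 4


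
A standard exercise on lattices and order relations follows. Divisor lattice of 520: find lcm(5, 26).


In a divisor lattice, join = lcm (least common multiple).
gcd(5,26) = 1
lcm(5,26) = 5*26/gcd = 130/1 = 130


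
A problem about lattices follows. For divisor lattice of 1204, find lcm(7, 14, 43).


In a divisor lattice, join = lcm (least common multiple).
Compute lcm iteratively: start with first element, then lcm(current, next).
Elements: [7, 14, 43]
lcm(7,14) = 14
lcm(14,43) = 602
Final lcm = 602


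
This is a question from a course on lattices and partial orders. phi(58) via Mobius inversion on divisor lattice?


phi(n) = n * prod_{p|n} (1 - 1/p).
Prime divisors of 58: [2, 29]
phi(58) = 58 * (1 - 1/2) * (1 - 1/29)
phi(58) = 28


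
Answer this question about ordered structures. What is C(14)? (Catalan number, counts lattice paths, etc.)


C(n) = C(2n, n) / (n+1).
C(28, 14) = 40116600
C(14) = 40116600 / 15 = 2674440


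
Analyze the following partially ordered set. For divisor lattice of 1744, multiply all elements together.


Divisors of 1744: [1, 2, 4, 8, 16, 109, 218, 436, 872, 1744]
Product = n^(d(n)/2) = 1744^(10/2)
Product = 16133641521332224


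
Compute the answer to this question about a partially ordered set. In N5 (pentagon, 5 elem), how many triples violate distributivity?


Distributive law: a ^ (b v c) = (a ^ b) v (a ^ c).
Check all 5^3 = 125 ordered triples (a,b,c).
  e.g. a=b, b=a, c=c: lhs=b != rhs=a
  e.g. a=b, b=c, c=a: lhs=b != rhs=a
Total violating triples: 2


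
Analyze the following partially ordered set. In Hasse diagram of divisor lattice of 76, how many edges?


A cover relation a -< b holds when a < b with no c strictly between.
Cover relations:
  1 -< 2
  1 -< 19
  2 -< 4
  2 -< 38
  4 -< 76
  19 -< 38
  38 -< 76
Total: 7


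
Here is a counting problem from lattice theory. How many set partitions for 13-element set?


B(n) = number of set partitions of an n-element set.
B(n) satisfies the recurrence: B(n+1) = sum_k C(n,k)*B(k).
B(13) = 27644437


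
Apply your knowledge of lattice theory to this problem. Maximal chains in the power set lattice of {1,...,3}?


A maximal chain goes from the minimum element to a maximal element via cover relations.
Counting all min-to-max paths in the cover graph.
Total maximal chains: 6


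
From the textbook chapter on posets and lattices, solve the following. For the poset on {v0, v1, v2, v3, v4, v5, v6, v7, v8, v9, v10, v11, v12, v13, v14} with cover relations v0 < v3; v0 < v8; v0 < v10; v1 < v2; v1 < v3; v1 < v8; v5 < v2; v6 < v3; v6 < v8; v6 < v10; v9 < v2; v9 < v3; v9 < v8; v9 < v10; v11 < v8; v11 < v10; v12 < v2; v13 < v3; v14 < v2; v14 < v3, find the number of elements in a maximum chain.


A chain is a totally ordered subset; we count the number of elements in a maximum chain.
Compute, for each element x, the size of the longest chain ending at x:
  v0: 1
  v1: 1
  v4: 1
  v5: 1
  v6: 1
  v7: 1
  ...
A maximum chain: v1 < v2
Number of elements in the longest chain: 2


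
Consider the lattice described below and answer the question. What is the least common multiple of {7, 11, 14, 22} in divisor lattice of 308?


In a divisor lattice, join = lcm (least common multiple).
Compute lcm iteratively: start with first element, then lcm(current, next).
Elements: [7, 11, 14, 22]
lcm(7,11) = 77
lcm(77,14) = 154
lcm(154,22) = 154
Final lcm = 154


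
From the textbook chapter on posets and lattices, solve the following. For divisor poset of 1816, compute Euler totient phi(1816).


phi(n) = n * prod_{p|n} (1 - 1/p).
Prime divisors of 1816: [2, 227]
phi(1816) = 1816 * (1 - 1/2) * (1 - 1/227)
phi(1816) = 904


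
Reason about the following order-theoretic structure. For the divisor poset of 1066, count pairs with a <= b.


The order relation is {(a,b) : a <= b}, reflexive so it includes (a,a).
Examples: (1,1), (1,1066), (1,13), (1,2), (1,26), ...
Total ordered pairs: 27


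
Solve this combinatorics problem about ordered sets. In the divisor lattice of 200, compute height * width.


Height = length of longest chain minus 1; width = size of largest antichain.
A maximum chain: 1 | 5 | 25 | 50 | 100 | 200  (height 5).
A maximum antichain: {4, 10, 25}  (width 3).
Product = 5 * 3 = 15


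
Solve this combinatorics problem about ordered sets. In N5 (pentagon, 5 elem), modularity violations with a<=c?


Modular law: if a <= c then a v (b ^ c) = (a v b) ^ c.
Check all triples (a,b,c) with a <= c among 5 elements.
  e.g. a=a, b=c, c=b: lhs=a != rhs=b
Total violating triples: 1


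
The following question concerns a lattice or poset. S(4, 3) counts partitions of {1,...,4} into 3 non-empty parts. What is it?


S(n,k) = k*S(n-1,k) + S(n-1,k-1).
S(3,3) = 1, S(3,2) = 3
S(4,3) = 3*1 + 3 = 3 + 3
S(4,3) = 6


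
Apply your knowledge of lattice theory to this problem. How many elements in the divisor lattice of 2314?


Divisors of 2314: [1, 2, 13, 26, 89, 178, 1157, 2314]
Count: 8


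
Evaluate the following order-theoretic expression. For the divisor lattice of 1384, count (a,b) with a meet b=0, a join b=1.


Complement pair (a,b): a meet b = bottom, a join b = top.
Here: gcd(a,b)=1 and lcm(a,b)=1384, i.e. a*b=1384 with a,b coprime.
Pairs found: (1,1384), (8,173), (173,8), (1384,1)
Total ordered pairs: 4


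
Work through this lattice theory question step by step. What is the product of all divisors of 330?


Divisors of 330: [1, 2, 3, 5, 6, 10, 11, 15, 22, 30, 33, 55, 66, 110, 165, 330]
Product = n^(d(n)/2) = 330^(16/2)
Product = 140640861824100000000


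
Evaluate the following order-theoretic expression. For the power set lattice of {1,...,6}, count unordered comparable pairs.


A comparable pair {a,b} has a < b or b < a in the order.
Count unordered pairs where one element is strictly below the other.
Examples: {{},{1}}, {{},{2}}, {{},{3}}, {{},{4}}, ...
Total comparable pairs: 665


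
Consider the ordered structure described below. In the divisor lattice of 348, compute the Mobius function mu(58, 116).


In a divisor lattice, mu(a,b) = mu(b/a) where mu is the classical Mobius function.
b/a = 116/58 = 2
Prime factorization of 2: primes [2]
2 is squarefree with 1 prime factor(s), so mu(2) = (-1)^1 = -1


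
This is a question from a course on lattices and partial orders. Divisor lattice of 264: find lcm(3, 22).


In a divisor lattice, join = lcm (least common multiple).
gcd(3,22) = 1
lcm(3,22) = 3*22/gcd = 66/1 = 66


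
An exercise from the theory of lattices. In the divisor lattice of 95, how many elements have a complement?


An element a is complemented if some b has a meet b = bottom, a join b = top.
a is complemented iff gcd(a, n/a)=1, i.e. a is a unitary divisor of 95.
Complemented elements: 1, 5, 19, 95
Count: 4


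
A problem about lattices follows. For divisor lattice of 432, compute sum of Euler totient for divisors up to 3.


Divisors of 432 up to 3: [1, 2, 3]
phi values: [1, 1, 2]
Sum = 4


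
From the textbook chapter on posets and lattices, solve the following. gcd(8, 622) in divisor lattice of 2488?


Meet=gcd.
gcd(8,622)=2


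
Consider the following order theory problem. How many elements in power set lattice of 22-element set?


Power set = 2^n.
2^22 = 4194304


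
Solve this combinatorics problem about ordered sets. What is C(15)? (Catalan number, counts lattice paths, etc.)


C(n) = C(2n, n) / (n+1).
C(30, 15) = 155117520
C(15) = 155117520 / 16 = 9694845


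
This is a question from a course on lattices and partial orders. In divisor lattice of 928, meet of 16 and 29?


In a divisor lattice, meet = gcd (greatest common divisor).
By Euclidean algorithm or factoring: gcd(16,29) = 1


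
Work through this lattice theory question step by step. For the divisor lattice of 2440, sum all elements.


sigma(n) = sum of divisors.
Divisors of 2440: [1, 2, 4, 5, 8, 10, 20, 40, 61, 122, 244, 305, 488, 610, 1220, 2440]
Sum = 5580


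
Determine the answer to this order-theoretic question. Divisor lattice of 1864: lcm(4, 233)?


Join=lcm.
gcd(4,233)=1
lcm=932


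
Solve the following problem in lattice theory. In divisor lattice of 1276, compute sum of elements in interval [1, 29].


Interval [1,29] in divisors of 1276: [1, 29]
Sum = 30


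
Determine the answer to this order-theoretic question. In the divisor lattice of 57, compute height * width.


Height = length of longest chain minus 1; width = size of largest antichain.
A maximum chain: 1 | 19 | 57  (height 2).
A maximum antichain: {3, 19}  (width 2).
Product = 2 * 2 = 4


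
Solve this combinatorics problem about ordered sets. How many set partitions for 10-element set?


B(n) = number of set partitions of an n-element set.
B(n) satisfies the recurrence: B(n+1) = sum_k C(n,k)*B(k).
B(10) = 115975


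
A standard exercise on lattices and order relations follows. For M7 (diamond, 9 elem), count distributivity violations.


Distributive law: a ^ (b v c) = (a ^ b) v (a ^ c).
Check all 9^3 = 729 ordered triples (a,b,c).
  e.g. a=a1, b=a2, c=a3: lhs=a1 != rhs=0
  e.g. a=a1, b=a2, c=a4: lhs=a1 != rhs=0
Total violating triples: 210


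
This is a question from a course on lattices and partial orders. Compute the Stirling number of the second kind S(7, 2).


S(n,k) = k*S(n-1,k) + S(n-1,k-1).
S(6,2) = 31, S(6,1) = 1
S(7,2) = 2*31 + 1 = 62 + 1
S(7,2) = 63


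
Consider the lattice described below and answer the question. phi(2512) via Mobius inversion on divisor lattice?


phi(n) = n * prod_{p|n} (1 - 1/p).
Prime divisors of 2512: [2, 157]
phi(2512) = 2512 * (1 - 1/2) * (1 - 1/157)
phi(2512) = 1248


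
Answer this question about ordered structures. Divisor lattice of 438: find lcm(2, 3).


In a divisor lattice, join = lcm (least common multiple).
gcd(2,3) = 1
lcm(2,3) = 2*3/gcd = 6/1 = 6


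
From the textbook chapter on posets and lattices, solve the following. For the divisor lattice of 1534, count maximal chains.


A maximal chain goes from the minimum element to a maximal element via cover relations.
Counting all min-to-max paths in the cover graph.
Total maximal chains: 6


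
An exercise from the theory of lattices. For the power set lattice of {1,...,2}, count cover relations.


A cover relation a -< b holds when a < b with no c strictly between.
Cover relations:
  {} -< {1}
  {} -< {2}
  {1} -< {1,2}
  {2} -< {1,2}
Total: 4


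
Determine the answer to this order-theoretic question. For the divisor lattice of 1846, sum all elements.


sigma(n) = sum of divisors.
Divisors of 1846: [1, 2, 13, 26, 71, 142, 923, 1846]
Sum = 3024


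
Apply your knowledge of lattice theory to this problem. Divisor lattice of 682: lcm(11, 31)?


Join=lcm.
gcd(11,31)=1
lcm=341


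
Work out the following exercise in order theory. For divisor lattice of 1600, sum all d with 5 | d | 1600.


Interval [5,1600] in divisors of 1600: [5, 10, 20, 25, 40, 50, 80, 100, 160, 200, 320, 400, 800, 1600]
Sum = 3810


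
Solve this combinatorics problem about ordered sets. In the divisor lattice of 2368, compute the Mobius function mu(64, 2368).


In a divisor lattice, mu(a,b) = mu(b/a) where mu is the classical Mobius function.
b/a = 2368/64 = 37
Prime factorization of 37: primes [37]
37 is squarefree with 1 prime factor(s), so mu(37) = (-1)^1 = -1


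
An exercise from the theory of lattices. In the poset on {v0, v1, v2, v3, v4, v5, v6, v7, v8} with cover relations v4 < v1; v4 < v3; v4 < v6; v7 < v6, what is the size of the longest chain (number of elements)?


A chain is a totally ordered subset; we count the number of elements in a maximum chain.
Compute, for each element x, the size of the longest chain ending at x:
  v0: 1
  v2: 1
  v4: 1
  v5: 1
  v7: 1
  v8: 1
  ...
A maximum chain: v4 < v1
Number of elements in the longest chain: 2


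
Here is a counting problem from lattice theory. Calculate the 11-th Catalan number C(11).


C(n) = C(2n, n) / (n+1).
C(22, 11) = 705432
C(11) = 705432 / 12 = 58786


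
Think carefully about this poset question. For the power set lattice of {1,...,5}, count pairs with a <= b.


The order relation is {(a,b) : a <= b}, reflexive so it includes (a,a).
Examples: ({},{}), ({},{1,2}), ({},{1,2,3}), ({},{1,2,3,4}), ({},{1,2,3,4,5}), ...
Total ordered pairs: 243


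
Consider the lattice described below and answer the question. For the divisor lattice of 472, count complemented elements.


An element a is complemented if some b has a meet b = bottom, a join b = top.
a is complemented iff gcd(a, n/a)=1, i.e. a is a unitary divisor of 472.
Complemented elements: 1, 8, 59, 472
Count: 4


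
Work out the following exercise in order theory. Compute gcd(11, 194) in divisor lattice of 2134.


In a divisor lattice, meet = gcd (greatest common divisor).
By Euclidean algorithm or factoring: gcd(11,194) = 1


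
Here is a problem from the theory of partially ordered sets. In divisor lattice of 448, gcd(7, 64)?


Meet=gcd.
gcd(7,64)=1


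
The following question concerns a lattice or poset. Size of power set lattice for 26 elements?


Power set = 2^n.
2^26 = 67108864


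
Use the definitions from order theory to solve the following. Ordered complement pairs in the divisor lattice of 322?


Complement pair (a,b): a meet b = bottom, a join b = top.
Here: gcd(a,b)=1 and lcm(a,b)=322, i.e. a*b=322 with a,b coprime.
Pairs found: (1,322), (2,161), (7,46), (14,23), ... (4 more)
Total ordered pairs: 8


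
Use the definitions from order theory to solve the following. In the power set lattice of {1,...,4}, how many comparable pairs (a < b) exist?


A comparable pair {a,b} has a < b or b < a in the order.
Count unordered pairs where one element is strictly below the other.
Examples: {{},{1}}, {{},{2}}, {{},{3}}, {{},{4}}, ...
Total comparable pairs: 65


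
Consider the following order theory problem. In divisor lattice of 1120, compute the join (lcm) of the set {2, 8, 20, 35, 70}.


In a divisor lattice, join = lcm (least common multiple).
Compute lcm iteratively: start with first element, then lcm(current, next).
Elements: [2, 8, 20, 35, 70]
lcm(2,8) = 8
lcm(8,20) = 40
lcm(40,35) = 280
lcm(280,70) = 280
Final lcm = 280


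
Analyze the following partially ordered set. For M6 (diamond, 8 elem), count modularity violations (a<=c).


Modular law: if a <= c then a v (b ^ c) = (a v b) ^ c.
Check all triples (a,b,c) with a <= c among 8 elements.
This lattice is modular (diamonds M_m and their chain-products are modular).
Total violating triples: 0


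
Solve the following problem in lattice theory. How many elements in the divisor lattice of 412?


Divisors of 412: [1, 2, 4, 103, 206, 412]
Count: 6


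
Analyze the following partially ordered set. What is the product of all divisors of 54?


Divisors of 54: [1, 2, 3, 6, 9, 18, 27, 54]
Product = n^(d(n)/2) = 54^(8/2)
Product = 8503056


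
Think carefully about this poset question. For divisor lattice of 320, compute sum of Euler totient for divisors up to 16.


Divisors of 320 up to 16: [1, 2, 4, 5, 8, 10, 16]
phi values: [1, 1, 2, 4, 4, 4, 8]
Sum = 24


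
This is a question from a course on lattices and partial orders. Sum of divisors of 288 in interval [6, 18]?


Interval [6,18] in divisors of 288: [6, 18]
Sum = 24


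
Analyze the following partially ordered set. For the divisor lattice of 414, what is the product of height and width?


Height = length of longest chain minus 1; width = size of largest antichain.
A maximum chain: 1 | 23 | 69 | 207 | 414  (height 4).
A maximum antichain: {6, 9, 46, 69}  (width 4).
Product = 4 * 4 = 16


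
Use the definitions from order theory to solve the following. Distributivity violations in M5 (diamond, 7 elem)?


Distributive law: a ^ (b v c) = (a ^ b) v (a ^ c).
Check all 7^3 = 343 ordered triples (a,b,c).
  e.g. a=a1, b=a2, c=a3: lhs=a1 != rhs=0
  e.g. a=a1, b=a2, c=a4: lhs=a1 != rhs=0
Total violating triples: 60


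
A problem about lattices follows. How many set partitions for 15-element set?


B(n) = number of set partitions of an n-element set.
B(n) satisfies the recurrence: B(n+1) = sum_k C(n,k)*B(k).
B(15) = 1382958545


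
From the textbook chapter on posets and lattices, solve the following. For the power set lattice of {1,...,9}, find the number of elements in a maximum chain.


A chain is a totally ordered subset; we count the number of elements in a maximum chain.
Compute, for each element x, the size of the longest chain ending at x:
  {}: 1
  {1}: 2
  {2}: 2
  {3}: 2
  {4}: 2
  {5}: 2
  ...
A maximum chain: {} < {1} < {1,2} < {1,2,3} < {1,2,3,4} < {1,2,3,4,5} < {1,2,3,4,5,6} < {1,2,3,4,5,6,7} < {1,2,3,4,5,6,7,8} < {1,2,3,4,5,6,7,8,9}
Number of elements in the longest chain: 10


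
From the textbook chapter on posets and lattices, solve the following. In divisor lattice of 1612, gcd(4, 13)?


Meet=gcd.
gcd(4,13)=1


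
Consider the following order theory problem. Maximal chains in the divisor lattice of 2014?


A maximal chain goes from the minimum element to a maximal element via cover relations.
Counting all min-to-max paths in the cover graph.
Total maximal chains: 6


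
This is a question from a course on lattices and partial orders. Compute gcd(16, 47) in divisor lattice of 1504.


In a divisor lattice, meet = gcd (greatest common divisor).
By Euclidean algorithm or factoring: gcd(16,47) = 1


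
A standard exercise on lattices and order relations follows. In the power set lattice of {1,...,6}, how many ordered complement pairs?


Complement pair (a,b): a meet b = bottom, a join b = top.
Here: A intersect B = {} and A union B = {1,...,6}.
Pairs found: ({},{1,2,3,4,5,6}), ({1},{2,3,4,5,6}), ({2},{1,3,4,5,6}), ({3},{1,2,4,5,6}), ... (60 more)
Total ordered pairs: 64


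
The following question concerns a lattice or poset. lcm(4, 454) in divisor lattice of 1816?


Join=lcm.
gcd(4,454)=2
lcm=908


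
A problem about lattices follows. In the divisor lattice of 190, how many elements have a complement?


An element a is complemented if some b has a meet b = bottom, a join b = top.
a is complemented iff gcd(a, n/a)=1, i.e. a is a unitary divisor of 190.
Complemented elements: 1, 2, 5, 10, 19, 38, ... (2 more)
Count: 8


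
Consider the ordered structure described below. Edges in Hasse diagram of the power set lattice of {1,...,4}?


A cover relation a -< b holds when a < b with no c strictly between.
Cover relations:
  {} -< {1}
  {} -< {2}
  {} -< {3}
  {} -< {4}
  {1} -< {1,2}
  {1} -< {1,3}
  {1} -< {1,4}
  {2} -< {1,2}
  ...24 more
Total: 32


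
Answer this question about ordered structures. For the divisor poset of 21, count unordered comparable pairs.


A comparable pair {a,b} has a < b or b < a in the order.
Count unordered pairs where one element is strictly below the other.
Examples: {1,3}, {1,7}, {1,21}, {3,21}, ...
Total comparable pairs: 5


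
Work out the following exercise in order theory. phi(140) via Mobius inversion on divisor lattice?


phi(n) = n * prod_{p|n} (1 - 1/p).
Prime divisors of 140: [2, 5, 7]
phi(140) = 140 * (1 - 1/2) * (1 - 1/5) * (1 - 1/7)
phi(140) = 48


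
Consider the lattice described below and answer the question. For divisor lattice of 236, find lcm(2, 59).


In a divisor lattice, join = lcm (least common multiple).
Compute lcm iteratively: start with first element, then lcm(current, next).
Elements: [2, 59]
lcm(2,59) = 118
Final lcm = 118


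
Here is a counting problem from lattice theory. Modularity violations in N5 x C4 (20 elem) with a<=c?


Modular law: if a <= c then a v (b ^ c) = (a v b) ^ c.
Check all triples (a,b,c) with a <= c among 20 elements.
  e.g. a=(a,0), b=(c,0), c=(b,0): lhs=(a,0) != rhs=(b,0)
  e.g. a=(a,0), b=(c,1), c=(b,0): lhs=(a,0) != rhs=(b,0)
Total violating triples: 40


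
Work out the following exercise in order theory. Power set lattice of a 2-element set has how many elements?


Power set = 2^n.
2^2 = 4


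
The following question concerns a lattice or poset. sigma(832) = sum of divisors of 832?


sigma(n) = sum of divisors.
Divisors of 832: [1, 2, 4, 8, 13, 16, 26, 32, 52, 64, 104, 208, 416, 832]
Sum = 1778


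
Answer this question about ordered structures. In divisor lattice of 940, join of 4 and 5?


In a divisor lattice, join = lcm (least common multiple).
gcd(4,5) = 1
lcm(4,5) = 4*5/gcd = 20/1 = 20


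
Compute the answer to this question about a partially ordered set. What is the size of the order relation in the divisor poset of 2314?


The order relation is {(a,b) : a <= b}, reflexive so it includes (a,a).
Examples: (1,1), (1,1157), (1,13), (1,178), (1,2), ...
Total ordered pairs: 27


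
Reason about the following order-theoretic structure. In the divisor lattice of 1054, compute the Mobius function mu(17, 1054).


In a divisor lattice, mu(a,b) = mu(b/a) where mu is the classical Mobius function.
b/a = 1054/17 = 62
Prime factorization of 62: primes [2, 31]
62 is squarefree with 2 prime factor(s), so mu(62) = (-1)^2 = 1


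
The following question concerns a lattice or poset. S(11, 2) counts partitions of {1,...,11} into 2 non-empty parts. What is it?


S(n,k) = k*S(n-1,k) + S(n-1,k-1).
S(10,2) = 511, S(10,1) = 1
S(11,2) = 2*511 + 1 = 1022 + 1
S(11,2) = 1023


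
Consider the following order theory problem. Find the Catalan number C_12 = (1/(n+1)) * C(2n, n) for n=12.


C(n) = C(2n, n) / (n+1).
C(24, 12) = 2704156
C(12) = 2704156 / 13 = 208012


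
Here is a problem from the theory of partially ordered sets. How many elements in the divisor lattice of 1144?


Divisors of 1144: [1, 2, 4, 8, 11, 13, 22, 26, 44, 52, 88, 104, 143, 286, 572, 1144]
Count: 16


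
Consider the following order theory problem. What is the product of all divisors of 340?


Divisors of 340: [1, 2, 4, 5, 10, 17, 20, 34, 68, 85, 170, 340]
Product = n^(d(n)/2) = 340^(12/2)
Product = 1544804416000000


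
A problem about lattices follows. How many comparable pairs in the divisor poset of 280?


A comparable pair {a,b} has a < b or b < a in the order.
Count unordered pairs where one element is strictly below the other.
Examples: {1,2}, {1,4}, {1,5}, {1,7}, ...
Total comparable pairs: 74


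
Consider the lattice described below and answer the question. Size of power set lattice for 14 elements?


Power set = 2^n.
2^14 = 16384


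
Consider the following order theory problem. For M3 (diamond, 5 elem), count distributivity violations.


Distributive law: a ^ (b v c) = (a ^ b) v (a ^ c).
Check all 5^3 = 125 ordered triples (a,b,c).
  e.g. a=a1, b=a2, c=a3: lhs=a1 != rhs=0
  e.g. a=a1, b=a3, c=a2: lhs=a1 != rhs=0
Total violating triples: 6


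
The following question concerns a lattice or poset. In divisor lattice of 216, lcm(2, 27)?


Join=lcm.
gcd(2,27)=1
lcm=54


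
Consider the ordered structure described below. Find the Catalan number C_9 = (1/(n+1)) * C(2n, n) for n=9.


C(n) = C(2n, n) / (n+1).
C(18, 9) = 48620
C(9) = 48620 / 10 = 4862


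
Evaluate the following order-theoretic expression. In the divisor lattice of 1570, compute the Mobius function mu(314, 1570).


In a divisor lattice, mu(a,b) = mu(b/a) where mu is the classical Mobius function.
b/a = 1570/314 = 5
Prime factorization of 5: primes [5]
5 is squarefree with 1 prime factor(s), so mu(5) = (-1)^1 = -1


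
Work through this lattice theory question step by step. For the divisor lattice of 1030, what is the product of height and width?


Height = length of longest chain minus 1; width = size of largest antichain.
A maximum chain: 1 | 103 | 515 | 1030  (height 3).
A maximum antichain: {2, 5, 103}  (width 3).
Product = 3 * 3 = 9


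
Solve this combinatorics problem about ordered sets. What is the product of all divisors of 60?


Divisors of 60: [1, 2, 3, 4, 5, 6, 10, 12, 15, 20, 30, 60]
Product = n^(d(n)/2) = 60^(12/2)
Product = 46656000000


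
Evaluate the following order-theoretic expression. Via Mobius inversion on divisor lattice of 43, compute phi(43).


phi(n) = n * prod_{p|n} (1 - 1/p).
Prime divisors of 43: [43]
phi(43) = 43 * (1 - 1/43)
phi(43) = 42


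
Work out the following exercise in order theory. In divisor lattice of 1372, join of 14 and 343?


In a divisor lattice, join = lcm (least common multiple).
gcd(14,343) = 7
lcm(14,343) = 14*343/gcd = 4802/7 = 686


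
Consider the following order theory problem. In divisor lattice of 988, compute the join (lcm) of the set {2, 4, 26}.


In a divisor lattice, join = lcm (least common multiple).
Compute lcm iteratively: start with first element, then lcm(current, next).
Elements: [2, 4, 26]
lcm(2,4) = 4
lcm(4,26) = 52
Final lcm = 52


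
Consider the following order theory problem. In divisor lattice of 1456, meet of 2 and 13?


In a divisor lattice, meet = gcd (greatest common divisor).
By Euclidean algorithm or factoring: gcd(2,13) = 1


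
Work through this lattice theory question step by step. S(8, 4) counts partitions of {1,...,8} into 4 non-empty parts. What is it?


S(n,k) = k*S(n-1,k) + S(n-1,k-1).
S(7,4) = 350, S(7,3) = 301
S(8,4) = 4*350 + 301 = 1400 + 301
S(8,4) = 1701


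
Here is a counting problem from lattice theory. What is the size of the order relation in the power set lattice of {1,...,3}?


The order relation is {(a,b) : a <= b}, reflexive so it includes (a,a).
Examples: ({},{}), ({},{1,2}), ({},{1,2,3}), ({},{1,3}), ({},{1}), ...
Total ordered pairs: 27


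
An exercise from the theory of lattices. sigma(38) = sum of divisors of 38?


sigma(n) = sum of divisors.
Divisors of 38: [1, 2, 19, 38]
Sum = 60


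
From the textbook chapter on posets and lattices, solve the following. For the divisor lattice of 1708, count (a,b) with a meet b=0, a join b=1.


Complement pair (a,b): a meet b = bottom, a join b = top.
Here: gcd(a,b)=1 and lcm(a,b)=1708, i.e. a*b=1708 with a,b coprime.
Pairs found: (1,1708), (4,427), (7,244), (28,61), ... (4 more)
Total ordered pairs: 8


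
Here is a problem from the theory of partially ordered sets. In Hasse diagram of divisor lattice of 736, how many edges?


A cover relation a -< b holds when a < b with no c strictly between.
Cover relations:
  1 -< 2
  1 -< 23
  2 -< 4
  2 -< 46
  4 -< 8
  4 -< 92
  8 -< 16
  8 -< 184
  ...8 more
Total: 16


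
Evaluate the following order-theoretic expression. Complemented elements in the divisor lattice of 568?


An element a is complemented if some b has a meet b = bottom, a join b = top.
a is complemented iff gcd(a, n/a)=1, i.e. a is a unitary divisor of 568.
Complemented elements: 1, 8, 71, 568
Count: 4


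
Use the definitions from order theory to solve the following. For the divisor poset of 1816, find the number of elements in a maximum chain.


A chain is a totally ordered subset; we count the number of elements in a maximum chain.
Compute, for each element x, the size of the longest chain ending at x:
  1: 1
  2: 2
  227: 2
  4: 3
  8: 4
  454: 3
  ...
A maximum chain: 1 < 2 < 4 < 8 < 1816
Number of elements in the longest chain: 5


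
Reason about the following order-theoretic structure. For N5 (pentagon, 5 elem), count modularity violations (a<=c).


Modular law: if a <= c then a v (b ^ c) = (a v b) ^ c.
Check all triples (a,b,c) with a <= c among 5 elements.
  e.g. a=a, b=c, c=b: lhs=a != rhs=b
Total violating triples: 1


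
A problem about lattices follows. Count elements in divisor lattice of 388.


Divisors of 388: [1, 2, 4, 97, 194, 388]
Count: 6


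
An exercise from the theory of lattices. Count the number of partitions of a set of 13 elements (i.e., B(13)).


B(n) = number of set partitions of an n-element set.
B(n) satisfies the recurrence: B(n+1) = sum_k C(n,k)*B(k).
B(13) = 27644437


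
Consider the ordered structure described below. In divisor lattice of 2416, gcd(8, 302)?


Meet=gcd.
gcd(8,302)=2


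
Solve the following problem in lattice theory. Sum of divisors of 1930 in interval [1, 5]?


Interval [1,5] in divisors of 1930: [1, 5]
Sum = 6


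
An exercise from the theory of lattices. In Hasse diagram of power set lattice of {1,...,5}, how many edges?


A cover relation a -< b holds when a < b with no c strictly between.
Cover relations:
  {} -< {1}
  {} -< {2}
  {} -< {3}
  {} -< {4}
  {} -< {5}
  {1} -< {1,2}
  {1} -< {1,3}
  {1} -< {1,4}
  ...72 more
Total: 80


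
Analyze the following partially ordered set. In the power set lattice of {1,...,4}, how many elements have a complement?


An element a is complemented if some b has a meet b = bottom, a join b = top.
every subset A has complement S\A, so all elements are complemented.
Complemented elements: {}, {1}, {2}, {3}, {4}, {1,2}, ... (10 more)
Count: 16


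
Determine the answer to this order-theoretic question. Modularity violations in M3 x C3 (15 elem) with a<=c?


Modular law: if a <= c then a v (b ^ c) = (a v b) ^ c.
Check all triples (a,b,c) with a <= c among 15 elements.
This lattice is modular (diamonds M_m and their chain-products are modular).
Total violating triples: 0


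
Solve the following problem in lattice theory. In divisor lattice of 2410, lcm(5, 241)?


Join=lcm.
gcd(5,241)=1
lcm=1205


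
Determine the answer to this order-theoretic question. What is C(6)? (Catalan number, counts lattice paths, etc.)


C(n) = C(2n, n) / (n+1).
C(12, 6) = 924
C(6) = 924 / 7 = 132


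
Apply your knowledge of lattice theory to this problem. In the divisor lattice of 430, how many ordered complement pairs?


Complement pair (a,b): a meet b = bottom, a join b = top.
Here: gcd(a,b)=1 and lcm(a,b)=430, i.e. a*b=430 with a,b coprime.
Pairs found: (1,430), (2,215), (5,86), (10,43), ... (4 more)
Total ordered pairs: 8


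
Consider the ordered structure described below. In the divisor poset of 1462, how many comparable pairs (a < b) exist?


A comparable pair {a,b} has a < b or b < a in the order.
Count unordered pairs where one element is strictly below the other.
Examples: {1,2}, {1,17}, {1,34}, {1,43}, ...
Total comparable pairs: 19


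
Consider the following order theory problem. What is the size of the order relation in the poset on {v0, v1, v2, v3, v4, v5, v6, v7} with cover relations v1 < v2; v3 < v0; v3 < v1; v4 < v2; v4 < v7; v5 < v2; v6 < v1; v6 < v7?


The order relation is {(a,b) : a <= b}, reflexive so it includes (a,a).
Examples: (v0,v0), (v1,v1), (v1,v2), (v2,v2), (v3,v0), ...
Total ordered pairs: 18


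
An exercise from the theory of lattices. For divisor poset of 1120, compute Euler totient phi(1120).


phi(n) = n * prod_{p|n} (1 - 1/p).
Prime divisors of 1120: [2, 5, 7]
phi(1120) = 1120 * (1 - 1/2) * (1 - 1/5) * (1 - 1/7)
phi(1120) = 384


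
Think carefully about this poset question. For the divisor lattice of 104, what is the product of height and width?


Height = length of longest chain minus 1; width = size of largest antichain.
A maximum chain: 1 | 13 | 26 | 52 | 104  (height 4).
A maximum antichain: {2, 13}  (width 2).
Product = 4 * 2 = 8


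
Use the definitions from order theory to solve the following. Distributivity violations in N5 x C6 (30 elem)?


Distributive law: a ^ (b v c) = (a ^ b) v (a ^ c).
Check all 30^3 = 27000 ordered triples (a,b,c).
  e.g. a=(b,0), b=(a,0), c=(c,0): lhs=(b,0) != rhs=(a,0)
  e.g. a=(b,0), b=(a,0), c=(c,1): lhs=(b,0) != rhs=(a,0)
Total violating triples: 432


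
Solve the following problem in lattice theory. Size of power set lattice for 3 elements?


Power set = 2^n.
2^3 = 8


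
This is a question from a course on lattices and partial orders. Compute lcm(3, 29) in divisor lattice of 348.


In a divisor lattice, join = lcm (least common multiple).
gcd(3,29) = 1
lcm(3,29) = 3*29/gcd = 87/1 = 87


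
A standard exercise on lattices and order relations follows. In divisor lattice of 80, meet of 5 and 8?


In a divisor lattice, meet = gcd (greatest common divisor).
By Euclidean algorithm or factoring: gcd(5,8) = 1


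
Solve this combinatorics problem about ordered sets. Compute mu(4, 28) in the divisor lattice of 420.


In a divisor lattice, mu(a,b) = mu(b/a) where mu is the classical Mobius function.
b/a = 28/4 = 7
Prime factorization of 7: primes [7]
7 is squarefree with 1 prime factor(s), so mu(7) = (-1)^1 = -1


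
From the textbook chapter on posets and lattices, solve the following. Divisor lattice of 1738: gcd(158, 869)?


Meet=gcd.
gcd(158,869)=79


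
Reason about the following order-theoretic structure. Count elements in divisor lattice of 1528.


Divisors of 1528: [1, 2, 4, 8, 191, 382, 764, 1528]
Count: 8


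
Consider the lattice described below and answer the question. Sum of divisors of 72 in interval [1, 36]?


Interval [1,36] in divisors of 72: [1, 2, 3, 4, 6, 9, 12, 18, 36]
Sum = 91


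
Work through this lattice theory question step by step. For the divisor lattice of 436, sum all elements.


sigma(n) = sum of divisors.
Divisors of 436: [1, 2, 4, 109, 218, 436]
Sum = 770


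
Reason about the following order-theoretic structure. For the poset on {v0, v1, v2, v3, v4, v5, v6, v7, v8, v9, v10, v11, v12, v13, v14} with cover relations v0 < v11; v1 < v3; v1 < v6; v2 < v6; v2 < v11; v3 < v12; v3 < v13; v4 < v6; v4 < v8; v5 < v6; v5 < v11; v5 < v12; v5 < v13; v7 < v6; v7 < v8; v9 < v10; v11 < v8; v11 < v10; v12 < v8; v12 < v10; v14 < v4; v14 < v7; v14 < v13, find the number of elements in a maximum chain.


A chain is a totally ordered subset; we count the number of elements in a maximum chain.
Compute, for each element x, the size of the longest chain ending at x:
  v0: 1
  v1: 1
  v2: 1
  v5: 1
  v9: 1
  v14: 1
  ...
A maximum chain: v1 < v3 < v12 < v8
Number of elements in the longest chain: 4


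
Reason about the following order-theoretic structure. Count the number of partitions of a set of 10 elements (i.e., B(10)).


B(n) = number of set partitions of an n-element set.
B(n) satisfies the recurrence: B(n+1) = sum_k C(n,k)*B(k).
B(10) = 115975


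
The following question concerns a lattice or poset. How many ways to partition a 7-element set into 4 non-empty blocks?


S(n,k) = k*S(n-1,k) + S(n-1,k-1).
S(6,4) = 65, S(6,3) = 90
S(7,4) = 4*65 + 90 = 260 + 90
S(7,4) = 350
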